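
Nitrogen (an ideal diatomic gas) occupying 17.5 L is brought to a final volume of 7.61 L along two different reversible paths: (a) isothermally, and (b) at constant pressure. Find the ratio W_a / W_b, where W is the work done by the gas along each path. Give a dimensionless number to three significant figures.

Path (a) isothermal: W = P₁V₁ ln(V₂/V₁) → W_a/(P₁V₁) = -0.8327.
Path (b) isobaric: W = P₁(V₂ − V₁) → W_b/(P₁V₁) = -0.5651.
W_a / W_b = -0.8327 / -0.5651 = 1.473.

W_a / W_b ≈ 1.47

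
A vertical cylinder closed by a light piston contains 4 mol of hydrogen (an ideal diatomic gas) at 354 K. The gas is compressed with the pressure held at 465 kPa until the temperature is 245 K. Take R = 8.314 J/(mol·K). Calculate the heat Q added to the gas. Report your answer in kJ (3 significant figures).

Q ≈ -12.7 kJ

Isobaric: W = nRΔT = (4)(8.314)(-109) = -3625 J.
ΔU = nCᵥΔT with Cᵥ = 5R/2: ΔU = (4)(20.79)(-109) = -9062 J.
Q = ΔU + W = -9062 − 3625 = -12687 J.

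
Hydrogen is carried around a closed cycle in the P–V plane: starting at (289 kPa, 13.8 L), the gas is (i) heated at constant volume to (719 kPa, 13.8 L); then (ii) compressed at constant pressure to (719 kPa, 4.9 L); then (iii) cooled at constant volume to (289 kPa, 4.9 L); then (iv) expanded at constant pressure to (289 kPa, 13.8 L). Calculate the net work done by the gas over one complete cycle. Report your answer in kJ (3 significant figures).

Constant-volume legs do no work.
W(ii) = (719)(4.9 − 13.8) = -6399 J; W(iv) = (289)(13.8 − 4.9) = 2572 J.
W_net = -6399 + 2572 = -3827 J (the counter-clockwise enclosed area).

W_net ≈ -3.83 kJ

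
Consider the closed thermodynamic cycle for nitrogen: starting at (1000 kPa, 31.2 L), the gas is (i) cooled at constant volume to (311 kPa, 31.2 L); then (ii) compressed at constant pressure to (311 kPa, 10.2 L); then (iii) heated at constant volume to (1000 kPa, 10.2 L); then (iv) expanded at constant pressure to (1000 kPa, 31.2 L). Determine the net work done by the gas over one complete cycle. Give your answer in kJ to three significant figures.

Constant-volume legs do no work.
W(ii) = (311)(10.2 − 31.2) = -6531 J; W(iv) = (1000)(31.2 − 10.2) = 21000 J.
W_net = -6531 + 21000 = 14469 J (the clockwise enclosed area).

W_net ≈ 14.5 kJ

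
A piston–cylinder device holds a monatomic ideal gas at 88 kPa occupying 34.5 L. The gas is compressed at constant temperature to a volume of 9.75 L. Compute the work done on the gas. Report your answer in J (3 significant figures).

Isothermal: W = nRT ln(V₂/V₁) = P₁V₁ ln(V₂/V₁).
P₁V₁ = (88 kPa)(34.5 L) = 3036 J.
W = 3036 × ln(9.75/34.5) = 3036 × -1.264
W_by_gas = -3837 J; work on gas = −W_by = 3837 J.

W ≈ 3840 J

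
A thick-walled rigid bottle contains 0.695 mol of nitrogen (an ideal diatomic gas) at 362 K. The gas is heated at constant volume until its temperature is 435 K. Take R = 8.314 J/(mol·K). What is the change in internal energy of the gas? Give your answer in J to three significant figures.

Constant volume ⇒ W = 0, so Q = ΔU = nCᵥΔT with Cᵥ = 5R/2 = 20.79 J/(mol·K).
ΔU = (0.695)(20.79)(435 − 362) = 1055 J.

ΔU ≈ 1050 J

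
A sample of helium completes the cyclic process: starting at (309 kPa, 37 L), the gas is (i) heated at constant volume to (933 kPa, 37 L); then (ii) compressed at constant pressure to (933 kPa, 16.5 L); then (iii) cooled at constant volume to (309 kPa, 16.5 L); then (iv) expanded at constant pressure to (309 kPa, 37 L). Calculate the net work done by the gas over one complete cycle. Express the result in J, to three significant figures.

Constant-volume legs do no work.
W(ii) = (933)(16.5 − 37) = -19126 J; W(iv) = (309)(37 − 16.5) = 6334 J.
W_net = -19126 + 6334 = -12792 J (the counter-clockwise enclosed area).

W_net ≈ -12800 J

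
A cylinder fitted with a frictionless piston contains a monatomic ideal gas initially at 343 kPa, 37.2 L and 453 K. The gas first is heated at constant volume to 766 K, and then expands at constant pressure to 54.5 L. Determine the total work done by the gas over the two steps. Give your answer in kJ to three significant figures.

Step 1 (isochoric): W = 0 (constant volume).
After step 1: P = 580 kPa (V unchanged).
Step 2 (isobaric): W = PΔV = (580 kPa)(54.5 − 37.2 L) = 10034 J.
W_total = 0 + 10034 = 10034 J.

W_total ≈ 10.0 kJ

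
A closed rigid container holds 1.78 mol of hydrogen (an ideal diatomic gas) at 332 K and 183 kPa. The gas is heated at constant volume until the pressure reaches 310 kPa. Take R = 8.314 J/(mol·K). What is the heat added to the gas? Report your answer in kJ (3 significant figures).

Q ≈ 8.52 kJ

Constant volume ⇒ W = 0, so Q = ΔU = nCᵥΔT with Cᵥ = 5R/2 = 20.79 J/(mol·K).
At constant V, T₂/T₁ = P₂/P₁ ⇒ ΔT = T₁(P₂/P₁ − 1) = 332·(310/183 − 1) = 230.4 K.
ΔU = (1.78)(20.79)(230.4) = 8524 J.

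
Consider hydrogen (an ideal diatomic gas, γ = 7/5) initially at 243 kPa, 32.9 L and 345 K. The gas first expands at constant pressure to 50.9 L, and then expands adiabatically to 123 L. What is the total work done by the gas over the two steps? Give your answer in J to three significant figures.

W_total ≈ 13600 J

Step 1 (isobaric): W = PΔV = (243 kPa)(50.9 − 32.9 L) = 4374 J.
After step 1: P = 243 kPa, V = 50.9 L, T = 533.8 K.
Step 2 (adiabatic): W = (P₁V₁ − P₂V₂)/(γ−1) = (12369 − 8691)/0.4 = 9195 J.
W_total = 4374 + 9195 = 13569 J.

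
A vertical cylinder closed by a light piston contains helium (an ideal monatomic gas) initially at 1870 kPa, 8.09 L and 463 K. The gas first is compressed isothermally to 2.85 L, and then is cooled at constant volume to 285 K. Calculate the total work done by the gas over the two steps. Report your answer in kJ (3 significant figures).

W_total ≈ -15.8 kJ

Step 1 (isothermal): W = P₁V₁ ln(V₂/V₁) = (15128) ln(2.85/8.09) = -15784 J.
Step 2 (isochoric): W = 0 (constant volume).
W_total = -15784 + 0 = -15784 J.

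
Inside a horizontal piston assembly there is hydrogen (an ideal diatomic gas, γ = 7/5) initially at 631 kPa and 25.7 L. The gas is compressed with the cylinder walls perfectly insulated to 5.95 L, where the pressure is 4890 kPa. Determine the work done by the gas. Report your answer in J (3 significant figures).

W ≈ -32200 J

Adiabatic: W = (P₁V₁ − P₂V₂)/(γ − 1) with γ = 7/5.
P₁V₁ = 16217 J, P₂V₂ = 29096 J.
W = (16217 − 29096) / 0.4 = -32197 J.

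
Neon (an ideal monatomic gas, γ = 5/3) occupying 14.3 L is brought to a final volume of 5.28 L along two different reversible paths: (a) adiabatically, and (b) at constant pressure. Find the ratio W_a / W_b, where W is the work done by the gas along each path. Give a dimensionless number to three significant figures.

W_a / W_b ≈ 2.24

Path (a) adiabatic: W = P₁V₁(1 − (V₁/V₂)^(γ−1))/(γ−1) → W_a/(P₁V₁) = -1.414.
Path (b) isobaric: W = P₁(V₂ − V₁) → W_b/(P₁V₁) = -0.6308.
W_a / W_b = -1.414 / -0.6308 = 2.242.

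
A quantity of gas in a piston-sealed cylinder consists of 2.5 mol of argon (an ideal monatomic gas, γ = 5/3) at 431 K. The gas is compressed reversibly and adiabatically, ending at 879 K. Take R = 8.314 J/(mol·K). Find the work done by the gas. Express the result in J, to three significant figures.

W ≈ -14000 J

Adiabatic ⇒ Q = 0, so W_by = −ΔU = nCᵥ(T₁ − T₂).
Cᵥ = 3R/2 = 12.47 J/(mol·K).
W = (2.5)(12.47)(431 − 879) = -13968 J.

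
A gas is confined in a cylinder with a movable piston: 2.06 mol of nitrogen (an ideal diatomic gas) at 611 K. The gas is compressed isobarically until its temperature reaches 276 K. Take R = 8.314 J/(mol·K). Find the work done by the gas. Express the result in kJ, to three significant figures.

W ≈ -5.74 kJ

Isobaric: W = P ΔV = nR ΔT.
W = (2.06)(8.314)(276 − 611) = -5737 J.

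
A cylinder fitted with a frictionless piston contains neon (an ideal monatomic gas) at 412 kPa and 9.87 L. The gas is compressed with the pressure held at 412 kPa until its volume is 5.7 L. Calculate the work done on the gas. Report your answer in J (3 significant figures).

Isobaric: W = P ΔV.
W = (412 kPa)(5.7 − 9.87 L) = (412)(-4.17) = -1718 J.
Work on gas = −W_by = 1718 J.

W ≈ 1720 J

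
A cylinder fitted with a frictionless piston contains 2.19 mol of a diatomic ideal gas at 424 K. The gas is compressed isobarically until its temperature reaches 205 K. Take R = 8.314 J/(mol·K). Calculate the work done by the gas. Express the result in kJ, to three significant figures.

Isobaric: W = P ΔV = nR ΔT.
W = (2.19)(8.314)(205 − 424) = -3987 J.

W ≈ -3.99 kJ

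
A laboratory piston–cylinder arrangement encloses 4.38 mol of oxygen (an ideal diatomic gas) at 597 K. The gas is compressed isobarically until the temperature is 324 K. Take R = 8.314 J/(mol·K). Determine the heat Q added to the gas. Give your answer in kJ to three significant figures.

Q ≈ -34.8 kJ

Isobaric: W = nRΔT = (4.38)(8.314)(-273) = -9941 J.
ΔU = nCᵥΔT with Cᵥ = 5R/2: ΔU = (4.38)(20.79)(-273) = -24853 J.
Q = ΔU + W = -24853 − 9941 = -34795 J.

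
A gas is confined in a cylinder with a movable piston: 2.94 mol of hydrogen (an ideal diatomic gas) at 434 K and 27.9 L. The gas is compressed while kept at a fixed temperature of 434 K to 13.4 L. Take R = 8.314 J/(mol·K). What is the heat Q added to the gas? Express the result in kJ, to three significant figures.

Isothermal ⇒ ΔU = 0, so Q = W = nRT ln(V₂/V₁).
Q = (2.94)(8.314)(434) ln(13.4/27.9) = 10608 × -0.7334 = -7780 J.

Q ≈ -7.78 kJ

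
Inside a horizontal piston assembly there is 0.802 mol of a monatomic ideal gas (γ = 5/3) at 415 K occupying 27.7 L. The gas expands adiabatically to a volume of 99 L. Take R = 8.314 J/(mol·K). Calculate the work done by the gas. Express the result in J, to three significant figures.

W ≈ 2380 J

Adiabatic: TV^(γ−1) = const with γ = 5/3.
T₂ = T₁ (V₁/V₂)^(γ−1) = 415 × (27.7/99)^0.667 = 415 × 0.4278 = 177.5 K.
W_by = nCᵥ(T₁ − T₂) = (0.802)(12.47)(415 − 177.5) = 2375 J.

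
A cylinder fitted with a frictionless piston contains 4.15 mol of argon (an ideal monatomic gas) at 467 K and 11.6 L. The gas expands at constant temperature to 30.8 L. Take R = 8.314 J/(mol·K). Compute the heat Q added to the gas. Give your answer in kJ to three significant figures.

Isothermal ⇒ ΔU = 0, so Q = W = nRT ln(V₂/V₁).
Q = (4.15)(8.314)(467) ln(30.8/11.6) = 16113 × 0.9765 = 15734 J.

Q ≈ 15.7 kJ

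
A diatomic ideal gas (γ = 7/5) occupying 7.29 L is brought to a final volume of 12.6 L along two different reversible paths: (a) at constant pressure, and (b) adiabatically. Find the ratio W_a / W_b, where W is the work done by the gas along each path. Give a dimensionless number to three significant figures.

Path (a) isobaric: W = P₁(V₂ − V₁) → W_a/(P₁V₁) = 0.7284.
Path (b) adiabatic: W = P₁V₁(1 − (V₁/V₂)^(γ−1))/(γ−1) → W_b/(P₁V₁) = 0.4914.
W_a / W_b = 0.7284 / 0.4914 = 1.482.

W_a / W_b ≈ 1.48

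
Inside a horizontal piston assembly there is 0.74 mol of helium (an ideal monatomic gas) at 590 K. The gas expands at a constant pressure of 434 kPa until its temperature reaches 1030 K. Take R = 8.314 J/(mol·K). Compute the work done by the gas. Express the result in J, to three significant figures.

Isobaric: W = P ΔV = nR ΔT.
W = (0.74)(8.314)(1030 − 590) = 2707 J.

W ≈ 2710 J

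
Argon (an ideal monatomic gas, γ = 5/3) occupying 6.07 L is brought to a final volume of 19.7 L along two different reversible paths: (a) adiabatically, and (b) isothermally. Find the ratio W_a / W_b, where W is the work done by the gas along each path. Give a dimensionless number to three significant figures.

Path (a) adiabatic: W = P₁V₁(1 − (V₁/V₂)^(γ−1))/(γ−1) → W_a/(P₁V₁) = 0.8157.
Path (b) isothermal: W = P₁V₁ ln(V₂/V₁) → W_b/(P₁V₁) = 1.177.
W_a / W_b = 0.8157 / 1.177 = 0.6929.

W_a / W_b ≈ 0.693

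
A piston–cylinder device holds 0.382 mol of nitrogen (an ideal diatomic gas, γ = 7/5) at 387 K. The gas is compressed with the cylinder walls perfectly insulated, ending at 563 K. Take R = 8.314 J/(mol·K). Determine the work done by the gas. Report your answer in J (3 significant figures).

Adiabatic ⇒ Q = 0, so W_by = −ΔU = nCᵥ(T₁ − T₂).
Cᵥ = 5R/2 = 20.79 J/(mol·K).
W = (0.382)(20.79)(387 − 563) = -1397 J.

W ≈ -1400 J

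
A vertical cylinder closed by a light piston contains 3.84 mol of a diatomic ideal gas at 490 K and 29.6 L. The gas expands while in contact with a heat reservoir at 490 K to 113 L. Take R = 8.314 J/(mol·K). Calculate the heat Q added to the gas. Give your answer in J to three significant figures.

Isothermal ⇒ ΔU = 0, so Q = W = nRT ln(V₂/V₁).
Q = (3.84)(8.314)(490) ln(113/29.6) = 15644 × 1.34 = 20956 J.

Q ≈ 21000 J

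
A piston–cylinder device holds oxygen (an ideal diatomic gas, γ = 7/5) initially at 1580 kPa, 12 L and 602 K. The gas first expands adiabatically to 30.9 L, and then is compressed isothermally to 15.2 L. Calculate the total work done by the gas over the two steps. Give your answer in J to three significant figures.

W_total ≈ 5720 J

Step 1 (adiabatic): W = (P₁V₁ − P₂V₂)/(γ−1) = (18960 − 12988)/0.4 = 14931 J.
After step 1: P = 420.3 kPa, V = 30.9 L, T = 412.4 K.
Step 2 (isothermal): W = P₁V₁ ln(V₂/V₁) = (12988) ln(15.2/30.9) = -9214 J.
W_total = 14931 − 9214 = 5717 J.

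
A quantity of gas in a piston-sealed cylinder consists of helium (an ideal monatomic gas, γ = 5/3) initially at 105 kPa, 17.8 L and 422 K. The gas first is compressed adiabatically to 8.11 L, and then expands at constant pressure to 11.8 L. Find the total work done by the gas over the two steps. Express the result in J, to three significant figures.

Step 1 (adiabatic): W = (P₁V₁ − P₂V₂)/(γ−1) = (1869 − 3157)/0.667 = -1931 J.
After step 1: P = 389.2 kPa, V = 8.11 L, T = 712.7 K.
Step 2 (isobaric): W = PΔV = (389.2 kPa)(11.8 − 8.11 L) = 1436 J.
W_total = -1931 + 1436 = -495.1 J.

W_total ≈ -495 J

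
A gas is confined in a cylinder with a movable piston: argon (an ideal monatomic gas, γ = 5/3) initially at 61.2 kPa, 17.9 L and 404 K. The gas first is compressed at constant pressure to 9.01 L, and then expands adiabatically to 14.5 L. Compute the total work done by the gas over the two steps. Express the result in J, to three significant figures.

Step 1 (isobaric): W = PΔV = (61.2 kPa)(9.01 − 17.9 L) = -544.1 J.
After step 1: P = 61.2 kPa, V = 9.01 L, T = 203.4 K.
Step 2 (adiabatic): W = (P₁V₁ − P₂V₂)/(γ−1) = (551.4 − 401.5)/0.667 = 224.8 J.
W_total = -544.1 + 224.8 = -319.2 J.

W_total ≈ -319 J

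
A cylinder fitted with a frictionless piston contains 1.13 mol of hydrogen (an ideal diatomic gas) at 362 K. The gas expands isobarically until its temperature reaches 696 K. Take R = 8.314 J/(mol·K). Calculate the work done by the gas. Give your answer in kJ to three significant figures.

Isobaric: W = P ΔV = nR ΔT.
W = (1.13)(8.314)(696 − 362) = 3138 J.

W ≈ 3.14 kJ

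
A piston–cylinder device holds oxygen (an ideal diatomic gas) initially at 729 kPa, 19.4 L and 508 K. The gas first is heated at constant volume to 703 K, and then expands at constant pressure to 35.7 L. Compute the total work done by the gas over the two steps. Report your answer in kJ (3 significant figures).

W_total ≈ 16.4 kJ

Step 1 (isochoric): W = 0 (constant volume).
After step 1: P = 1009 kPa (V unchanged).
Step 2 (isobaric): W = PΔV = (1009 kPa)(35.7 − 19.4 L) = 16444 J.
W_total = 0 + 16444 = 16444 J.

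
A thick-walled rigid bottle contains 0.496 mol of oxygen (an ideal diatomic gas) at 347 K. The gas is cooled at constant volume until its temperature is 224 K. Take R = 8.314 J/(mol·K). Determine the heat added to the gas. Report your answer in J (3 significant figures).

Constant volume ⇒ W = 0, so Q = ΔU = nCᵥΔT with Cᵥ = 5R/2 = 20.79 J/(mol·K).
ΔU = (0.496)(20.79)(224 − 347) = -1268 J.

Q ≈ -1270 J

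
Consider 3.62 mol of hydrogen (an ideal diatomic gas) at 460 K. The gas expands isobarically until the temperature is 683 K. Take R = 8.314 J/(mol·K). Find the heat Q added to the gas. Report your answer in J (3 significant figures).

Isobaric: W = nRΔT = (3.62)(8.314)(223) = 6712 J.
ΔU = nCᵥΔT with Cᵥ = 5R/2: ΔU = (3.62)(20.79)(223) = 16779 J.
Q = ΔU + W = 16779 + 6712 = 23490 J.

Q ≈ 23500 J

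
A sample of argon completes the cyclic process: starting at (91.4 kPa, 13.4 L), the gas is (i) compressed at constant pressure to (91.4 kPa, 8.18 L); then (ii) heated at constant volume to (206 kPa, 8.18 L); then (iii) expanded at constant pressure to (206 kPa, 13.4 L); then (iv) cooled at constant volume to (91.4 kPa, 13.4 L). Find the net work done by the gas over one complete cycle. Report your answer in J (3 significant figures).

Constant-volume legs do no work.
W(i) = (91.4)(8.18 − 13.4) = -477.1 J; W(iii) = (206)(13.4 − 8.18) = 1075 J.
W_net = -477.1 + 1075 = 598.2 J (the clockwise enclosed area).

W_net ≈ 598 J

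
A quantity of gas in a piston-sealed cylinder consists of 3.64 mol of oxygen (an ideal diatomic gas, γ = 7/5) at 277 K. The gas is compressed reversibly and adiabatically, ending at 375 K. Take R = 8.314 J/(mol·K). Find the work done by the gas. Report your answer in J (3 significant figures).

W ≈ -7410 J

Adiabatic ⇒ Q = 0, so W_by = −ΔU = nCᵥ(T₁ − T₂).
Cᵥ = 5R/2 = 20.79 J/(mol·K).
W = (3.64)(20.79)(277 − 375) = -7414 J.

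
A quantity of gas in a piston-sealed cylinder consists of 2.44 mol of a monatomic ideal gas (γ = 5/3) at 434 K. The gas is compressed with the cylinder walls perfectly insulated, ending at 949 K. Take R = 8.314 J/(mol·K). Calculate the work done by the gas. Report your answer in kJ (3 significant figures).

W ≈ -15.7 kJ

Adiabatic ⇒ Q = 0, so W_by = −ΔU = nCᵥ(T₁ − T₂).
Cᵥ = 3R/2 = 12.47 J/(mol·K).
W = (2.44)(12.47)(434 − 949) = -15671 J.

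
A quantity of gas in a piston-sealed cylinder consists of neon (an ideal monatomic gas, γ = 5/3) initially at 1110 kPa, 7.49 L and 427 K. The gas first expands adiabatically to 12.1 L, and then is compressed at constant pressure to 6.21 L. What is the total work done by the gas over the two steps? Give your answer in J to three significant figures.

W_total ≈ 474 J

Step 1 (adiabatic): W = (P₁V₁ − P₂V₂)/(γ−1) = (8314 − 6039)/0.667 = 3413 J.
After step 1: P = 499.1 kPa, V = 12.1 L, T = 310.1 K.
Step 2 (isobaric): W = PΔV = (499.1 kPa)(6.21 − 12.1 L) = -2939 J.
W_total = 3413 − 2939 = 473.5 J.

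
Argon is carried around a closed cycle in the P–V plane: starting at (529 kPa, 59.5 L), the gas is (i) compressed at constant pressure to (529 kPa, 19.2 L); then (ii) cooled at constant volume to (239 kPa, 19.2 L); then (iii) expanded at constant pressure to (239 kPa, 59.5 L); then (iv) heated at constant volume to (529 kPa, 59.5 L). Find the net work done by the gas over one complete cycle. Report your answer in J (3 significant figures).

W_net ≈ -11700 J

Constant-volume legs do no work.
W(i) = (529)(19.2 − 59.5) = -21319 J; W(iii) = (239)(59.5 − 19.2) = 9632 J.
W_net = -21319 + 9632 = -11687 J (the counter-clockwise enclosed area).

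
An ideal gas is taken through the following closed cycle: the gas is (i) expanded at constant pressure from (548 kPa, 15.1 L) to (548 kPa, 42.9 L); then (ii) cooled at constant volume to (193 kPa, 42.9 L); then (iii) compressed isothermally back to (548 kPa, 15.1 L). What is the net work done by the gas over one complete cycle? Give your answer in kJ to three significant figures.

Leg (i): W = PΔV = (548)(42.9 − 15.1) = 15234 J.
Leg (ii): W = 0.
Leg (iii): W = PᵢVᵢ ln(V_f/Vᵢ) = (8280) ln(15.1/42.9) = -8645 J.
W_net = 15234 − 8645 = 6589 J.

W_net ≈ 6.59 kJ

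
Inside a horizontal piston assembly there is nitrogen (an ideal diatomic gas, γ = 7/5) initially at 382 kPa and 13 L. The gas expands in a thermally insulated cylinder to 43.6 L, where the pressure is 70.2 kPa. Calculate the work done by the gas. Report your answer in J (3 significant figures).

Adiabatic: W = (P₁V₁ − P₂V₂)/(γ − 1) with γ = 7/5.
P₁V₁ = 4966 J, P₂V₂ = 3061 J.
W = (4966 − 3061) / 0.4 = 4763 J.

W ≈ 4760 J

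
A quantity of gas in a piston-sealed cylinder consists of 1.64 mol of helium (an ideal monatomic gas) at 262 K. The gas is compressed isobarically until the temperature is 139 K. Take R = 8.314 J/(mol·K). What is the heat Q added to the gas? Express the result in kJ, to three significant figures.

Isobaric: W = nRΔT = (1.64)(8.314)(-123) = -1677 J.
ΔU = nCᵥΔT with Cᵥ = 3R/2: ΔU = (1.64)(12.47)(-123) = -2516 J.
Q = ΔU + W = -2516 − 1677 = -4193 J.

Q ≈ -4.19 kJ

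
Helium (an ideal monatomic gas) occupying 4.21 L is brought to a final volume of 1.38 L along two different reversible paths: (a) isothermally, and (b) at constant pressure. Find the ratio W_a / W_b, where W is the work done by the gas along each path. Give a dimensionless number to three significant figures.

W_a / W_b ≈ 1.66

Path (a) isothermal: W = P₁V₁ ln(V₂/V₁) → W_a/(P₁V₁) = -1.115.
Path (b) isobaric: W = P₁(V₂ − V₁) → W_b/(P₁V₁) = -0.6722.
W_a / W_b = -1.115 / -0.6722 = 1.659.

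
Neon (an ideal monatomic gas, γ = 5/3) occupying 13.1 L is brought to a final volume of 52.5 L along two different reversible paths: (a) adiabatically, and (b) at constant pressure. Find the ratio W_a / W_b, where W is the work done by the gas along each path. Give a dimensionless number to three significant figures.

Path (a) adiabatic: W = P₁V₁(1 − (V₁/V₂)^(γ−1))/(γ−1) → W_a/(P₁V₁) = 0.9055.
Path (b) isobaric: W = P₁(V₂ − V₁) → W_b/(P₁V₁) = 3.008.
W_a / W_b = 0.9055 / 3.008 = 0.3011.

W_a / W_b ≈ 0.301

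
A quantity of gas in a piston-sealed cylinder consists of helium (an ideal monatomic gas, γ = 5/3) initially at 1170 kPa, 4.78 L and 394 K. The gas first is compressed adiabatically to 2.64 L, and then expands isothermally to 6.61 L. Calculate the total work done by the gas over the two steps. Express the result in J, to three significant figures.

Step 1 (adiabatic): W = (P₁V₁ − P₂V₂)/(γ−1) = (5593 − 8308)/0.667 = -4073 J.
After step 1: P = 3147 kPa, V = 2.64 L, T = 585.3 K.
Step 2 (isothermal): W = P₁V₁ ln(V₂/V₁) = (8308) ln(6.61/2.64) = 7625 J.
W_total = -4073 + 7625 = 3552 J.

W_total ≈ 3550 J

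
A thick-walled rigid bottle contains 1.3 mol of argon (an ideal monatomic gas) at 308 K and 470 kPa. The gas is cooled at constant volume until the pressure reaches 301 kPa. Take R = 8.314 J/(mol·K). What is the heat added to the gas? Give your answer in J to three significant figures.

Q ≈ -1800 J

Constant volume ⇒ W = 0, so Q = ΔU = nCᵥΔT with Cᵥ = 3R/2 = 12.47 J/(mol·K).
At constant V, T₂/T₁ = P₂/P₁ ⇒ ΔT = T₁(P₂/P₁ − 1) = 308·(301/470 − 1) = -110.7 K.
ΔU = (1.3)(12.47)(-110.7) = -1795 J.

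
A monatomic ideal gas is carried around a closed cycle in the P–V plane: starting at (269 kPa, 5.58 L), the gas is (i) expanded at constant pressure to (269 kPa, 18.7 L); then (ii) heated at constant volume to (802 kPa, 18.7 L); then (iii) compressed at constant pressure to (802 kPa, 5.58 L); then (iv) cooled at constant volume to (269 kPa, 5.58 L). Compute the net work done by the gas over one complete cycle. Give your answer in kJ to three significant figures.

W_net ≈ -6.99 kJ

Constant-volume legs do no work.
W(i) = (269)(18.7 − 5.58) = 3529 J; W(iii) = (802)(5.58 − 18.7) = -10522 J.
W_net = 3529 − 10522 = -6993 J (the counter-clockwise enclosed area).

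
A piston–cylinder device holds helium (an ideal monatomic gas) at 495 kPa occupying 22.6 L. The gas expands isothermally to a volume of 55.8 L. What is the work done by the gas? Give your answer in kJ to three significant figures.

Isothermal: W = nRT ln(V₂/V₁) = P₁V₁ ln(V₂/V₁).
P₁V₁ = (495 kPa)(22.6 L) = 11187 J.
W = 11187 × ln(55.8/22.6) = 11187 × 0.9038
W_by_gas = 10111 J.

W ≈ 10.1 kJ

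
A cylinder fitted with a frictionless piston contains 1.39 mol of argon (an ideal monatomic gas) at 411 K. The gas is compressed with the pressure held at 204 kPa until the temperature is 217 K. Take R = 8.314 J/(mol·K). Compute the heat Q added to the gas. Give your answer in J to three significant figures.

Isobaric: W = nRΔT = (1.39)(8.314)(-194) = -2242 J.
ΔU = nCᵥΔT with Cᵥ = 3R/2: ΔU = (1.39)(12.47)(-194) = -3363 J.
Q = ΔU + W = -3363 − 2242 = -5605 J.

Q ≈ -5600 J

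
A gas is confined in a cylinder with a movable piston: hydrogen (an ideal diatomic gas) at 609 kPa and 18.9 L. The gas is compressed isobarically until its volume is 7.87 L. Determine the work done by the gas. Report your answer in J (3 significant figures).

Isobaric: W = P ΔV.
W = (609 kPa)(7.87 − 18.9 L) = (609)(-11.03) = -6717 J.

W ≈ -6720 J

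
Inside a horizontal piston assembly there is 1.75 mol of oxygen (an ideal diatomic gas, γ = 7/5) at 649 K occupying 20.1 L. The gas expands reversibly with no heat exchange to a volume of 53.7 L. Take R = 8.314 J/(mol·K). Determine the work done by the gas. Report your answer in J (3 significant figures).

Adiabatic: TV^(γ−1) = const with γ = 7/5.
T₂ = T₁ (V₁/V₂)^(γ−1) = 649 × (20.1/53.7)^0.4 = 649 × 0.675 = 438.1 K.
W_by = nCᵥ(T₁ − T₂) = (1.75)(20.79)(649 − 438.1) = 7673 J.

W ≈ 7670 J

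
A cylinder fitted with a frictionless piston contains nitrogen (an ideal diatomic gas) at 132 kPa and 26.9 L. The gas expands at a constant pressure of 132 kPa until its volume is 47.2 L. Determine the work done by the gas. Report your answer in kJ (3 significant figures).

W ≈ 2.68 kJ

Isobaric: W = P ΔV.
W = (132 kPa)(47.2 − 26.9 L) = (132)(20.3) = 2680 J.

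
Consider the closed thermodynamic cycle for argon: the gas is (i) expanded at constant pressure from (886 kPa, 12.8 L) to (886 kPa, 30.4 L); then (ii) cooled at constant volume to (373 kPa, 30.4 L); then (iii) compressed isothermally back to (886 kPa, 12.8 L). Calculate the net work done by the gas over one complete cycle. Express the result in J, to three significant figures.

W_net ≈ 5790 J

Leg (i): W = PΔV = (886)(30.4 − 12.8) = 15594 J.
Leg (ii): W = 0.
Leg (iii): W = PᵢVᵢ ln(V_f/Vᵢ) = (11339) ln(12.8/30.4) = -9808 J.
W_net = 15594 − 9808 = 5785 J.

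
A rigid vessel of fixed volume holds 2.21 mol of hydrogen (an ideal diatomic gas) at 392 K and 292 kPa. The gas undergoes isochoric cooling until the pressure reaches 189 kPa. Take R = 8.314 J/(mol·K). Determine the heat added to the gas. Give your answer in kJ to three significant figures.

Constant volume ⇒ W = 0, so Q = ΔU = nCᵥΔT with Cᵥ = 5R/2 = 20.79 J/(mol·K).
At constant V, T₂/T₁ = P₂/P₁ ⇒ ΔT = T₁(P₂/P₁ − 1) = 392·(189/292 − 1) = -138.3 K.
ΔU = (2.21)(20.79)(-138.3) = -6352 J.

Q ≈ -6.35 kJ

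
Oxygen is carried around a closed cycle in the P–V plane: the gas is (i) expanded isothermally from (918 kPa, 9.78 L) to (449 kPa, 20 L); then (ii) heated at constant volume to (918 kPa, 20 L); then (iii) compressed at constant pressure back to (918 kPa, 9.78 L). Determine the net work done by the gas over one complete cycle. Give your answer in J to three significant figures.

Leg (i): W = PᵢVᵢ ln(V_f/Vᵢ) = (8978) ln(20/9.78) = 6423 J.
Leg (ii): W = 0.
Leg (iii): W = PΔV = (918)(9.78 − 20) = -9382 J.
W_net = 6423 − 9382 = -2959 J.

W_net ≈ -2960 J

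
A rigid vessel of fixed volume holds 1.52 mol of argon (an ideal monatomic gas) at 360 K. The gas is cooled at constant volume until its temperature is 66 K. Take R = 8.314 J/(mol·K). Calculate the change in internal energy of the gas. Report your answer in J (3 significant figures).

Constant volume ⇒ W = 0, so Q = ΔU = nCᵥΔT with Cᵥ = 3R/2 = 12.47 J/(mol·K).
ΔU = (1.52)(12.47)(66 − 360) = -5573 J.

ΔU ≈ -5570 J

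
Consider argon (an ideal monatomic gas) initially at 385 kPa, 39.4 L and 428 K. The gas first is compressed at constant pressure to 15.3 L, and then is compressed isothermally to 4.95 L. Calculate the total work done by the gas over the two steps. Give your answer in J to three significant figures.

Step 1 (isobaric): W = PΔV = (385 kPa)(15.3 − 39.4 L) = -9278 J.
After step 1: P = 385 kPa, V = 15.3 L, T = 166.2 K.
Step 2 (isothermal): W = P₁V₁ ln(V₂/V₁) = (5890) ln(4.95/15.3) = -6647 J.
W_total = -9278 − 6647 = -15926 J.

W_total ≈ -15900 J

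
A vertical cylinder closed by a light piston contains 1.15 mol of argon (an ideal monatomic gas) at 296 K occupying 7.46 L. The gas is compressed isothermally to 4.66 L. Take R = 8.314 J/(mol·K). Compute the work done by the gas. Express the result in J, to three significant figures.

Isothermal: W = nRT ln(V₂/V₁).
W = (1.15)(8.314)(296) × ln(4.66/7.46)
  = 2830 × -0.4705
W_by_gas = -1332 J.

W ≈ -1330 J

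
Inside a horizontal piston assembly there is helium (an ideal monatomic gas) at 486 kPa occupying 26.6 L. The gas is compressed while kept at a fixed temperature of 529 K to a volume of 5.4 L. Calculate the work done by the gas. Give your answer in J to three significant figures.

W ≈ -20600 J

Isothermal: W = nRT ln(V₂/V₁) = P₁V₁ ln(V₂/V₁).
P₁V₁ = (486 kPa)(26.6 L) = 12928 J.
W = 12928 × ln(5.4/26.6) = 12928 × -1.595
W_by_gas = -20613 J.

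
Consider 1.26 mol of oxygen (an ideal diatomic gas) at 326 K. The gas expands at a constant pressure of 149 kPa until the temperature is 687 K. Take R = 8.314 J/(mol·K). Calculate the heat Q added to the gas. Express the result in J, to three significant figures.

Isobaric: W = nRΔT = (1.26)(8.314)(361) = 3782 J.
ΔU = nCᵥΔT with Cᵥ = 5R/2: ΔU = (1.26)(20.79)(361) = 9454 J.
Q = ΔU + W = 9454 + 3782 = 13236 J.

Q ≈ 13200 J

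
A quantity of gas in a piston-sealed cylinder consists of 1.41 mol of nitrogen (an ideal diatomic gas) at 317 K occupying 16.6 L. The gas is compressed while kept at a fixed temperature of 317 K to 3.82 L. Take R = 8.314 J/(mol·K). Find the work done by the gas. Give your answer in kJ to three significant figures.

Isothermal: W = nRT ln(V₂/V₁).
W = (1.41)(8.314)(317) × ln(3.82/16.6)
  = 3716 × -1.469
W_by_gas = -5460 J.

W ≈ -5.46 kJ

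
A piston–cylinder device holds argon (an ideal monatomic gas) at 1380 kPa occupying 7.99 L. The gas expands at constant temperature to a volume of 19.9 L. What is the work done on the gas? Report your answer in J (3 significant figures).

Isothermal: W = nRT ln(V₂/V₁) = P₁V₁ ln(V₂/V₁).
P₁V₁ = (1380 kPa)(7.99 L) = 11026 J.
W = 11026 × ln(19.9/7.99) = 11026 × 0.9125
W_by_gas = 10062 J; work on gas = −W_by = -10062 J.

W ≈ -10100 J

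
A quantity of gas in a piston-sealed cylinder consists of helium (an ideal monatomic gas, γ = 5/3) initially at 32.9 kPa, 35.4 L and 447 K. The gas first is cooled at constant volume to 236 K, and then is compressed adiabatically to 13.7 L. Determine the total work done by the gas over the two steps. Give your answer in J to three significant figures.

Step 1 (isochoric): W = 0 (constant volume).
After step 1: P = 17.37 kPa (V unchanged).
Step 2 (adiabatic): W = (P₁V₁ − P₂V₂)/(γ−1) = (614.9 − 1158)/0.667 = -814.5 J.
W_total = 0 − 814.5 = -814.5 J.

W_total ≈ -814 J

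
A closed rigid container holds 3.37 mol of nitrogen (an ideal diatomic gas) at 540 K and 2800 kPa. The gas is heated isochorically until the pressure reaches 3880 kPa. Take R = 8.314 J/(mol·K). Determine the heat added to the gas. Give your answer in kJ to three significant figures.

Q ≈ 14.6 kJ

Constant volume ⇒ W = 0, so Q = ΔU = nCᵥΔT with Cᵥ = 5R/2 = 20.79 J/(mol·K).
At constant V, T₂/T₁ = P₂/P₁ ⇒ ΔT = T₁(P₂/P₁ − 1) = 540·(3880/2800 − 1) = 208.3 K.
ΔU = (3.37)(20.79)(208.3) = 14589 J.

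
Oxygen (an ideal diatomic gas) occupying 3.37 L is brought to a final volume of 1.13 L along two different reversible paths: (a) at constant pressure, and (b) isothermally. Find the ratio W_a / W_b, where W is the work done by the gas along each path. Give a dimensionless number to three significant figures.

Path (a) isobaric: W = P₁(V₂ − V₁) → W_a/(P₁V₁) = -0.6647.
Path (b) isothermal: W = P₁V₁ ln(V₂/V₁) → W_b/(P₁V₁) = -1.093.
W_a / W_b = -0.6647 / -1.093 = 0.6083.

W_a / W_b ≈ 0.608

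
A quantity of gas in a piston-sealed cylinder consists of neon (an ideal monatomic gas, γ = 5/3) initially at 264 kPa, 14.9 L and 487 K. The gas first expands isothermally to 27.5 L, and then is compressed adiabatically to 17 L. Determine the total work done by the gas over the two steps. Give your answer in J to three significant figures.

W_total ≈ 180 J

Step 1 (isothermal): W = P₁V₁ ln(V₂/V₁) = (3934) ln(27.5/14.9) = 2411 J.
After step 1: P = 143 kPa, V = 27.5 L, T = 487 K.
Step 2 (adiabatic): W = (P₁V₁ − P₂V₂)/(γ−1) = (3934 − 5421)/0.667 = -2230 J.
W_total = 2411 − 2230 = 180.1 J.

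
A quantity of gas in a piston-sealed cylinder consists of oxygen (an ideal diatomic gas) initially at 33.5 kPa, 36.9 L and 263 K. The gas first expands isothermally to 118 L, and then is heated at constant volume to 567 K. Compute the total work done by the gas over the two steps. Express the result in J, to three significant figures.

Step 1 (isothermal): W = P₁V₁ ln(V₂/V₁) = (1236) ln(118/36.9) = 1437 J.
Step 2 (isochoric): W = 0 (constant volume).
W_total = 1437 + 0 = 1437 J.

W_total ≈ 1440 J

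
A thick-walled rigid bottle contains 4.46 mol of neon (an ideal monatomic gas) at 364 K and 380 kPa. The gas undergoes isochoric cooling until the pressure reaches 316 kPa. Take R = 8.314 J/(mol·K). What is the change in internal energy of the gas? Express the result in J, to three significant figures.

ΔU ≈ -3410 J

Constant volume ⇒ W = 0, so Q = ΔU = nCᵥΔT with Cᵥ = 3R/2 = 12.47 J/(mol·K).
At constant V, T₂/T₁ = P₂/P₁ ⇒ ΔT = T₁(P₂/P₁ − 1) = 364·(316/380 − 1) = -61.31 K.
ΔU = (4.46)(12.47)(-61.31) = -3410 J.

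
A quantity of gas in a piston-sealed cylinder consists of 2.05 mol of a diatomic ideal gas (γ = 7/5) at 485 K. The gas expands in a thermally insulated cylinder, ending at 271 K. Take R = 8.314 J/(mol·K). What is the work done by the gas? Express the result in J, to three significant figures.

Adiabatic ⇒ Q = 0, so W_by = −ΔU = nCᵥ(T₁ − T₂).
Cᵥ = 5R/2 = 20.79 J/(mol·K).
W = (2.05)(20.79)(485 − 271) = 9118 J.

W ≈ 9120 J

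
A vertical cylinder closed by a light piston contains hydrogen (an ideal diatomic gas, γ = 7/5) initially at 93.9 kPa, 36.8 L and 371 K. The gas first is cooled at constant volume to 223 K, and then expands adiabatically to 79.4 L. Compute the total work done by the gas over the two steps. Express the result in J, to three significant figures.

W_total ≈ 1370 J

Step 1 (isochoric): W = 0 (constant volume).
After step 1: P = 56.44 kPa (V unchanged).
Step 2 (adiabatic): W = (P₁V₁ − P₂V₂)/(γ−1) = (2077 − 1527)/0.4 = 1375 J.
W_total = 0 + 1375 = 1375 J.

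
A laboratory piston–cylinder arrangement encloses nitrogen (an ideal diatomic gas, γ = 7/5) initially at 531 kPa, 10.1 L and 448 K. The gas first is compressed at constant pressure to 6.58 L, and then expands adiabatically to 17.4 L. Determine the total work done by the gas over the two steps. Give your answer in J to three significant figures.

W_total ≈ 946 J

Step 1 (isobaric): W = PΔV = (531 kPa)(6.58 − 10.1 L) = -1869 J.
After step 1: P = 531 kPa, V = 6.58 L, T = 291.9 K.
Step 2 (adiabatic): W = (P₁V₁ − P₂V₂)/(γ−1) = (3494 − 2368)/0.4 = 2815 J.
W_total = -1869 + 2815 = 945.7 J.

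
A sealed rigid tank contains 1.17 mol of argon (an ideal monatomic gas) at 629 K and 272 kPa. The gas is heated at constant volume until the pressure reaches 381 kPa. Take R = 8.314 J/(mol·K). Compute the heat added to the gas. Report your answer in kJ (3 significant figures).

Constant volume ⇒ W = 0, so Q = ΔU = nCᵥΔT with Cᵥ = 3R/2 = 12.47 J/(mol·K).
At constant V, T₂/T₁ = P₂/P₁ ⇒ ΔT = T₁(P₂/P₁ − 1) = 629·(381/272 − 1) = 252.1 K.
ΔU = (1.17)(12.47)(252.1) = 3678 J.

Q ≈ 3.68 kJ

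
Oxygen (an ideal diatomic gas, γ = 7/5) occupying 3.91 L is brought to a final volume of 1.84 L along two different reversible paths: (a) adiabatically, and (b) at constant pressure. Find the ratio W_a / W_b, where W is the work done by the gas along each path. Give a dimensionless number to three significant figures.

W_a / W_b ≈ 1.66

Path (a) adiabatic: W = P₁V₁(1 − (V₁/V₂)^(γ−1))/(γ−1) → W_a/(P₁V₁) = -0.8797.
Path (b) isobaric: W = P₁(V₂ − V₁) → W_b/(P₁V₁) = -0.5294.
W_a / W_b = -0.8797 / -0.5294 = 1.662.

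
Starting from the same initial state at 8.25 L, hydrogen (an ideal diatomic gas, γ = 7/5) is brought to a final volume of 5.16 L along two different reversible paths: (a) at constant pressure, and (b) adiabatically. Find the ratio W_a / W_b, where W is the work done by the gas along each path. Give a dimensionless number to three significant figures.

Path (a) isobaric: W = P₁(V₂ − V₁) → W_a/(P₁V₁) = -0.3745.
Path (b) adiabatic: W = P₁V₁(1 − (V₁/V₂)^(γ−1))/(γ−1) → W_b/(P₁V₁) = -0.5162.
W_a / W_b = -0.3745 / -0.5162 = 0.7256.

W_a / W_b ≈ 0.726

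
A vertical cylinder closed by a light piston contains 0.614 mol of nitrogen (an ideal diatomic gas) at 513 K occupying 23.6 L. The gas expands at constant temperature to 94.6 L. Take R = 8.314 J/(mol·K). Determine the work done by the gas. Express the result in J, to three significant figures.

W ≈ 3640 J

Isothermal: W = nRT ln(V₂/V₁).
W = (0.614)(8.314)(513) × ln(94.6/23.6)
  = 2619 × 1.388
W_by_gas = 3636 J.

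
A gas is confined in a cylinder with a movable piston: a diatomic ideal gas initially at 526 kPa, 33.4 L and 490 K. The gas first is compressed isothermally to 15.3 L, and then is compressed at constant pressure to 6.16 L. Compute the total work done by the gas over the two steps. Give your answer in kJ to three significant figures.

Step 1 (isothermal): W = P₁V₁ ln(V₂/V₁) = (17568) ln(15.3/33.4) = -13716 J.
After step 1: P = 1148 kPa, V = 15.3 L, T = 490 K.
Step 2 (isobaric): W = PΔV = (1148 kPa)(6.16 − 15.3 L) = -10495 J.
W_total = -13716 − 10495 = -24211 J.

W_total ≈ -24.2 kJ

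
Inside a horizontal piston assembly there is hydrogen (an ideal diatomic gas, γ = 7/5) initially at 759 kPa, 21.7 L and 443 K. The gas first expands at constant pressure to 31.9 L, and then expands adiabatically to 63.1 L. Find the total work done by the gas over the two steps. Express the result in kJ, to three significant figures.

Step 1 (isobaric): W = PΔV = (759 kPa)(31.9 − 21.7 L) = 7742 J.
After step 1: P = 759 kPa, V = 31.9 L, T = 651.2 K.
Step 2 (adiabatic): W = (P₁V₁ − P₂V₂)/(γ−1) = (24212 − 18430)/0.4 = 14454 J.
W_total = 7742 + 14454 = 22196 J.

W_total ≈ 22.2 kJ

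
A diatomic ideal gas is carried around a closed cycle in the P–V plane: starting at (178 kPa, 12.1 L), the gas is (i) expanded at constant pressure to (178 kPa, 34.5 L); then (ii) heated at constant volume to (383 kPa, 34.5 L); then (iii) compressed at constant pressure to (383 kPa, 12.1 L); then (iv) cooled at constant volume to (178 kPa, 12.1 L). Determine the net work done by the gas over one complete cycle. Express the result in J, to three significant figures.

Constant-volume legs do no work.
W(i) = (178)(34.5 − 12.1) = 3987 J; W(iii) = (383)(12.1 − 34.5) = -8579 J.
W_net = 3987 − 8579 = -4592 J (the counter-clockwise enclosed area).

W_net ≈ -4590 J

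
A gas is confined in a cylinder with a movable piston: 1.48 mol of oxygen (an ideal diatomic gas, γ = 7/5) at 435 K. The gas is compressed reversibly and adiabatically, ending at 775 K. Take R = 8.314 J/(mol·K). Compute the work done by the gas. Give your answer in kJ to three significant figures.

W ≈ -10.5 kJ

Adiabatic ⇒ Q = 0, so W_by = −ΔU = nCᵥ(T₁ − T₂).
Cᵥ = 5R/2 = 20.79 J/(mol·K).
W = (1.48)(20.79)(435 − 775) = -10459 J.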